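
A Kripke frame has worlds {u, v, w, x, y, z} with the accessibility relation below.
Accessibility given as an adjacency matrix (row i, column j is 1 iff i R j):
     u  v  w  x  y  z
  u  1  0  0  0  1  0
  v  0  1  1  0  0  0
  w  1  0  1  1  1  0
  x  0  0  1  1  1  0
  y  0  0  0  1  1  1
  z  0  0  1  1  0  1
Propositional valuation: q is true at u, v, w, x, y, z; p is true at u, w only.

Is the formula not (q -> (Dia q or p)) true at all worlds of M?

No

Recall that Dia ψ holds at a world iff ψ holds at some accessible world.
Let φ = not (q -> (Dia q or p)). Evaluate φ at each world:
  u (successors {u, y}): φ is false.
  v (successors {v, w}): φ is false.
  w (successors {u, w, x, y}): φ is false.
  x (successors {w, x, y}): φ is false.
  y (successors {x, y, z}): φ is false.
  z (successors {w, x, z}): φ is false.
Detail at u (counterexample):
  At u: q -> (Dia q or p) is true, so not (q -> (Dia q or p)) is false.
    At u: q is true, Dia q or p is true, so q -> (Dia q or p) is true.
      At u: Dia q is true, p is true, so Dia q or p is true.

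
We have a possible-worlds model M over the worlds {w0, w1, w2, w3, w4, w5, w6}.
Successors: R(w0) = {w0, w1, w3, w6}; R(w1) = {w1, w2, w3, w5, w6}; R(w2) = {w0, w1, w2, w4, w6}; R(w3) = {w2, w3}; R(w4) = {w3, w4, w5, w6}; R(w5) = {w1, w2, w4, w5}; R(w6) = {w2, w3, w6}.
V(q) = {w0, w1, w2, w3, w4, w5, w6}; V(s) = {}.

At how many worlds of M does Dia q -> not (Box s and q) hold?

Let φ = Dia q -> not (Box s and q). Evaluate φ at each world:
  w0 (successors {w0, w1, w3, w6}): φ is true.
  w1 (successors {w1, w2, w3, w5, w6}): φ is true.
  w2 (successors {w0, w1, w2, w4, w6}): φ is true.
  w3 (successors {w2, w3}): φ is true.
  w4 (successors {w3, w4, w5, w6}): φ is true.
  w5 (successors {w1, w2, w4, w5}): φ is true.
  w6 (successors {w2, w3, w6}): φ is true.
For instance, at w6:
  At w6: Dia q is true, not (Box s and q) is true, so Dia q -> not (Box s and q) is true.
    At w6: Dia q requires q at some successor in {w2, w3, w6}.
      q holds at w2, so Dia q is true at w6.
    At w6: Box s and q is false, so not (Box s and q) is true.
      At w6: Box s is false, q is true, so Box s and q is false.
Satisfying worlds: {w0, w1, w2, w3, w4, w5, w6}

7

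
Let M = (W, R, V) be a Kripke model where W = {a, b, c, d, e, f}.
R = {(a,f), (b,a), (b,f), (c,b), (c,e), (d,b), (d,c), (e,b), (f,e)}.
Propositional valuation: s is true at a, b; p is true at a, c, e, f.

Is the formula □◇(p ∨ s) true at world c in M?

At c: □◇(p ∨ s) requires ◇(p ∨ s) at every successor {b, e}.
    At b: ◇(p ∨ s) requires p ∨ s at some successor in {a, f}.
      p ∨ s holds at a, so ◇(p ∨ s) is true at b.
    At e: ◇(p ∨ s) requires p ∨ s at some successor in {b}.
      p ∨ s holds at b, so ◇(p ∨ s) is true at e.
So □◇(p ∨ s) is true at c.

Yes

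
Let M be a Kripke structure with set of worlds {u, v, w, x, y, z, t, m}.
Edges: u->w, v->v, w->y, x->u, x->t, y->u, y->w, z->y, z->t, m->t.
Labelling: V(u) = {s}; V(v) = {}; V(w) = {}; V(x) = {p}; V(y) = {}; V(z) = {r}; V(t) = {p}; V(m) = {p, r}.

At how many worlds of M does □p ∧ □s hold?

Recall that □ψ holds at a world iff ψ holds at every accessible world, and ◇ψ holds iff ψ holds at some accessible world.
Let φ = □p ∧ □s. Evaluate φ at each world:
  u (successors {w}): φ is false.
  v (successors {v}): φ is false.
  w (successors {y}): φ is false.
  x (successors {u, t}): φ is false.
  y (successors {u, w}): φ is false.
  z (successors {y, t}): φ is false.
  t (successors ∅): φ is true.
  m (successors {t}): φ is false.
For instance, at v:
  At v: □p is false, □s is false, so □p ∧ □s is false.
    At v: □p requires p at every successor {v}.
      p fails at v, so □p is false at v.
    At v: □s requires s at every successor {v}.
      s fails at v, so □s is false at v.
Satisfying worlds: {t}

1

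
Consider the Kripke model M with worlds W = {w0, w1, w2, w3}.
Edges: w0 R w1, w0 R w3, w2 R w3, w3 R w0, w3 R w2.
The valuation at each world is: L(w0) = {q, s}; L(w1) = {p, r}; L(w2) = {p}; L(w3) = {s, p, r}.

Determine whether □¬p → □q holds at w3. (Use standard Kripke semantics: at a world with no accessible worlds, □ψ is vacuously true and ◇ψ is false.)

Recall that □ψ holds at a world iff ψ holds at every accessible world, and ◇ψ holds iff ψ holds at some accessible world.
At w3: □¬p is false, □q is false, so □¬p → □q is true.
  At w3: □¬p requires ¬p at every successor {w0, w2}.
    ¬p fails at w2, so □¬p is false at w3.
  At w3: □q requires q at every successor {w0, w2}.
    q fails at w2, so □q is false at w3.

Yes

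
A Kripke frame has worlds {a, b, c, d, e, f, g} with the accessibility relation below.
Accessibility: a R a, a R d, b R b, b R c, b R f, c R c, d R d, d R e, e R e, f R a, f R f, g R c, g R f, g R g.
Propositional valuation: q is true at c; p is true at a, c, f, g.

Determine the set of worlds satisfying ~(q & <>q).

Let φ = ~(q & <>q). Evaluate φ at each world:
  a (successors {a, d}): φ is true.
  b (successors {b, c, f}): φ is true.
  c (successors {c}): φ is false.
  d (successors {d, e}): φ is true.
  e (successors {e}): φ is true.
  f (successors {a, f}): φ is true.
  g (successors {c, f, g}): φ is true.
For instance, at f:
  At f: q & <>q is false, so ~(q & <>q) is true.
    At f: q is false, <>q is false, so q & <>q is false.
      At f: <>q requires q at some successor in {a, f}.
        At a: q is false.
        At f: q is false.
      So <>q is false at f.
Satisfying worlds: {a, b, d, e, f, g}

a, b, d, e, f, g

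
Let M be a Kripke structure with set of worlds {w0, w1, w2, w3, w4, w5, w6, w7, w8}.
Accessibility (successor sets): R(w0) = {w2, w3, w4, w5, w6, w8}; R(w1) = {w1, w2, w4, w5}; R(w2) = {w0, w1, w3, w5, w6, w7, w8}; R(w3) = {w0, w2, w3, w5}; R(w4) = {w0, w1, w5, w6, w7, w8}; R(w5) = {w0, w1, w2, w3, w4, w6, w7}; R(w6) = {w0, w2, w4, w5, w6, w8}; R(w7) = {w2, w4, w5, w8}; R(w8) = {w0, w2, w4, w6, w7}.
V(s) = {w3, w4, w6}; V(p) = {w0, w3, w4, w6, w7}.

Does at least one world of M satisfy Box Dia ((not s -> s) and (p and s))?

Yes

Let φ = Box Dia ((not s -> s) and (p and s)). Evaluate φ at each world:
  w0 (successors {w2, w3, w4, w5, w6, w8}): φ is true.
  w1 (successors {w1, w2, w4, w5}): φ is true.
  w2 (successors {w0, w1, w3, w5, w6, w7, w8}): φ is true.
  w3 (successors {w0, w2, w3, w5}): φ is true.
  w4 (successors {w0, w1, w5, w6, w7, w8}): φ is true.
  w5 (successors {w0, w1, w2, w3, w4, w6, w7}): φ is true.
  w6 (successors {w0, w2, w4, w5, w6, w8}): φ is true.
  w7 (successors {w2, w4, w5, w8}): φ is true.
  w8 (successors {w0, w2, w4, w6, w7}): φ is true.
Detail at w0 (witness):
  At w0: Box Dia ((not s -> s) and (p and s)) requires Dia ((not s -> s) and (p and s)) at every successor {w2, w3, w4, w5, w6, w8}.
    At w2: Dia ((not s -> s) and (p and s)) is true.
    At w3: Dia ((not s -> s) and (p and s)) is true.
    At w4: Dia ((not s -> s) and (p and s)) is true.
    At w5: Dia ((not s -> s) and (p and s)) is true.
    At w6: Dia ((not s -> s) and (p and s)) is true.
    At w8: Dia ((not s -> s) and (p and s)) is true.
  So Box Dia ((not s -> s) and (p and s)) is true at w0.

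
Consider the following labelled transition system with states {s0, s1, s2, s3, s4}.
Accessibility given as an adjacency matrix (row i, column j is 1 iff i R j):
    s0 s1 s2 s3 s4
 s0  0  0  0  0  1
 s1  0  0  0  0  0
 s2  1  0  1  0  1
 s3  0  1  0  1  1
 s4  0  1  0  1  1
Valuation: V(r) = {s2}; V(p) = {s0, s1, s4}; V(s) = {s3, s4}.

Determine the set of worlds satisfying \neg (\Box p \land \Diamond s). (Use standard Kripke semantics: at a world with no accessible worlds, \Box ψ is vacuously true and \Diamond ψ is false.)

Let φ = \neg (\Box p \land \Diamond s). Evaluate φ at each world:
  s0 (successors {s4}): φ is false.
  s1 (successors ∅): φ is true.
  s2 (successors {s0, s2, s4}): φ is true.
  s3 (successors {s1, s3, s4}): φ is true.
  s4 (successors {s1, s3, s4}): φ is true.
For instance, at s3:
  At s3: \Box p \land \Diamond s is false, so \neg (\Box p \land \Diamond s) is true.
    At s3: \Box p is false, \Diamond s is true, so \Box p \land \Diamond s is false.
      At s3: \Box p requires p at every successor {s1, s3, s4}.
        p fails at s3, so \Box p is false at s3.
      At s3: \Diamond s requires s at some successor in {s1, s3, s4}.
        s holds at s3, so \Diamond s is true at s3.
Satisfying worlds: {s1, s2, s3, s4}

s1, s2, s3, s4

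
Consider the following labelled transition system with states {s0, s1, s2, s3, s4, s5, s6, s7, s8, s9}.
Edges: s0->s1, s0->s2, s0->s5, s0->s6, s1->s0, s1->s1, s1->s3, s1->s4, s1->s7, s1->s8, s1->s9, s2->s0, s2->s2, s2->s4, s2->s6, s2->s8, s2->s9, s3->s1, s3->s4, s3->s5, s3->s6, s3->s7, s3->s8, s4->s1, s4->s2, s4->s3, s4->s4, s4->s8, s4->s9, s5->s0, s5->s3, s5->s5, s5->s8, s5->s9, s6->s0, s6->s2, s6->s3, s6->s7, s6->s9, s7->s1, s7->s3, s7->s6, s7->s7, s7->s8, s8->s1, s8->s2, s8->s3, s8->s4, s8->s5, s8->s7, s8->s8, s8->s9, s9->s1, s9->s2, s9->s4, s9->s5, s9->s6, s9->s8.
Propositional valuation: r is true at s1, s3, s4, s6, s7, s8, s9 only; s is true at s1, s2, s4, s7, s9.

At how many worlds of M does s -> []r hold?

Recall that []ψ holds at a world iff ψ holds at every accessible world, and <>ψ holds iff ψ holds at some accessible world.
Let φ = s -> []r. Evaluate φ at each world:
  s0 (successors {s1, s2, s5, s6}): φ is true.
  s1 (successors {s0, s1, s3, s4, s7, s8, s9}): φ is false.
  s2 (successors {s0, s2, s4, s6, s8, s9}): φ is false.
  s3 (successors {s1, s4, s5, s6, s7, s8}): φ is true.
  s4 (successors {s1, s2, s3, s4, s8, s9}): φ is false.
  s5 (successors {s0, s3, s5, s8, s9}): φ is true.
  s6 (successors {s0, s2, s3, s7, s9}): φ is true.
  s7 (successors {s1, s3, s6, s7, s8}): φ is true.
  s8 (successors {s1, s2, s3, s4, s5, s7, s8, s9}): φ is true.
  s9 (successors {s1, s2, s4, s5, s6, s8}): φ is false.
For instance, at s3:
  At s3: s is false, []r is false, so s -> []r is true.
    At s3: []r requires r at every successor {s1, s4, s5, s6, s7, s8}.
      r fails at s5, so []r is false at s3.
Satisfying worlds: {s0, s3, s5, s6, s7, s8}

6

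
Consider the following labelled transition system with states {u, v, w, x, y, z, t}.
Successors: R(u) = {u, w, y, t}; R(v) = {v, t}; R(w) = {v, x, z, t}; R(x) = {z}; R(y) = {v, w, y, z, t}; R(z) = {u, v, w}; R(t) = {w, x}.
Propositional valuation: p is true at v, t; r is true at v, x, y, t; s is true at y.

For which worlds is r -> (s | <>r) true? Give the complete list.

u, v, w, y, z, t

Let φ = r -> (s | <>r). Evaluate φ at each world:
  u (successors {u, w, y, t}): φ is true.
  v (successors {v, t}): φ is true.
  w (successors {v, x, z, t}): φ is true.
  x (successors {z}): φ is false.
  y (successors {v, w, y, z, t}): φ is true.
  z (successors {u, v, w}): φ is true.
  t (successors {w, x}): φ is true.
For instance, at z:
  At z: r is false, s | <>r is true, so r -> (s | <>r) is true.
    At z: s is false, <>r is true, so s | <>r is true.
      At z: <>r requires r at some successor in {u, v, w}.
        r holds at v, so <>r is true at z.
Satisfying worlds: {u, v, w, y, z, t}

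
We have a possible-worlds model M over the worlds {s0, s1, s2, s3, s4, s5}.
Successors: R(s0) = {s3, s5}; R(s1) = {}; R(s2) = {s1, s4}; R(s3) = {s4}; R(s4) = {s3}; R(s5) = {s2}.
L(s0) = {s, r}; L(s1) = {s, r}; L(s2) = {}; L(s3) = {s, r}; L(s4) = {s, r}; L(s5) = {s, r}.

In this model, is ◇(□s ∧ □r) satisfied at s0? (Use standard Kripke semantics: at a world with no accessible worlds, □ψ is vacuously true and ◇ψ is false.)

Yes

Recall that □ψ holds at a world iff ψ holds at every accessible world, and ◇ψ holds iff ψ holds at some accessible world.
At s0: ◇(□s ∧ □r) requires □s ∧ □r at some successor in {s3, s5}.
  □s ∧ □r holds at s3, so ◇(□s ∧ □r) is true at s0.
    At s3: □s is true, □r is true, so □s ∧ □r is true.
      At s3: □s requires s at every successor {s4}.
        At s4: s is true.
      So □s is true at s3.
      At s3: □r requires r at every successor {s4}.
        At s4: r is true.
      So □r is true at s3.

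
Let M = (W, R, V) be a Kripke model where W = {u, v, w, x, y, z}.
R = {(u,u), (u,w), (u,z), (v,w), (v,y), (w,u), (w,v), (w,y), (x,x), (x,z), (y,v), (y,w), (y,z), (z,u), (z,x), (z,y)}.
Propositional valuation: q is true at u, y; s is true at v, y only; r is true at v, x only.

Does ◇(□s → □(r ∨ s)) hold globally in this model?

Let φ = ◇(□s → □(r ∨ s)). Evaluate φ at each world:
  u (successors {u, w, z}): φ is true.
  v (successors {w, y}): φ is true.
  w (successors {u, v, y}): φ is true.
  x (successors {x, z}): φ is true.
  y (successors {v, w, z}): φ is true.
  z (successors {u, x, y}): φ is true.
For instance, at w:
  At w: ◇(□s → □(r ∨ s)) requires □s → □(r ∨ s) at some successor in {u, v, y}.
    □s → □(r ∨ s) holds at u, so ◇(□s → □(r ∨ s)) is true at w.
      At u: □s is false, □(r ∨ s) is false, so □s → □(r ∨ s) is true.

Yes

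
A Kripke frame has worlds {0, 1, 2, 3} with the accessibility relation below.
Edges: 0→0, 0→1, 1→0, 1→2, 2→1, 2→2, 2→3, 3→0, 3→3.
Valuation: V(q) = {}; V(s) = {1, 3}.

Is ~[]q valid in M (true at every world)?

Yes

Let φ = ~[]q. Evaluate φ at each world:
  0 (successors {0, 1}): φ is true.
  1 (successors {0, 2}): φ is true.
  2 (successors {1, 2, 3}): φ is true.
  3 (successors {0, 3}): φ is true.
For instance, at 2:
  At 2: []q is false, so ~[]q is true.
    At 2: []q requires q at every successor {1, 2, 3}.
      q fails at 1, so []q is false at 2.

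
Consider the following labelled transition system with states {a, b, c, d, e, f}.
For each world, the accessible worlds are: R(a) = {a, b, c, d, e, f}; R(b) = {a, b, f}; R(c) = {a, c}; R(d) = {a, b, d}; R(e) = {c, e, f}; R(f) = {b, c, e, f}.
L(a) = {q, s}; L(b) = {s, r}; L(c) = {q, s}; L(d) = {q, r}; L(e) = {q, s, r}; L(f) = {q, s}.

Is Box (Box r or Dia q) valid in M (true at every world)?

Recall that Box ψ holds at a world iff ψ holds at every accessible world, and Dia ψ holds iff ψ holds at some accessible world.
Let φ = Box (Box r or Dia q). Evaluate φ at each world:
  a (successors {a, b, c, d, e, f}): φ is true.
  b (successors {a, b, f}): φ is true.
  c (successors {a, c}): φ is true.
  d (successors {a, b, d}): φ is true.
  e (successors {c, e, f}): φ is true.
  f (successors {b, c, e, f}): φ is true.
For instance, at d:
  At d: Box (Box r or Dia q) requires Box r or Dia q at every successor {a, b, d}.
      At a: Box r is false, Dia q is true, so Box r or Dia q is true.
      At b: Box r is false, Dia q is true, so Box r or Dia q is true.
      At d: Box r is false, Dia q is true, so Box r or Dia q is true.
  So Box (Box r or Dia q) is true at d.

Yes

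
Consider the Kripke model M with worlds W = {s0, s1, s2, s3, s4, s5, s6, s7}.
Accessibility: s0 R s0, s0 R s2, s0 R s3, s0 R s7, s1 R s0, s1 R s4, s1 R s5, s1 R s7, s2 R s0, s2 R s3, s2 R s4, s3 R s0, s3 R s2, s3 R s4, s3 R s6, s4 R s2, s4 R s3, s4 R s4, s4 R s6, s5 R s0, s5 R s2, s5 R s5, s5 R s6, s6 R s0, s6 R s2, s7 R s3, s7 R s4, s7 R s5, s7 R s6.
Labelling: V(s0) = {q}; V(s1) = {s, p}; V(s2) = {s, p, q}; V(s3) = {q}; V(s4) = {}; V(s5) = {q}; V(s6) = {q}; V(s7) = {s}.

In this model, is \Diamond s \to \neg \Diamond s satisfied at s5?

At s5: \Diamond s is true, \neg \Diamond s is false, so \Diamond s \to \neg \Diamond s is false.
  At s5: \Diamond s requires s at some successor in {s0, s2, s5, s6}.
    s holds at s2, so \Diamond s is true at s5.
  At s5: \Diamond s is true, so \neg \Diamond s is false.
    At s5: \Diamond s requires s at some successor in {s0, s2, s5, s6}.
      s holds at s2, so \Diamond s is true at s5.

No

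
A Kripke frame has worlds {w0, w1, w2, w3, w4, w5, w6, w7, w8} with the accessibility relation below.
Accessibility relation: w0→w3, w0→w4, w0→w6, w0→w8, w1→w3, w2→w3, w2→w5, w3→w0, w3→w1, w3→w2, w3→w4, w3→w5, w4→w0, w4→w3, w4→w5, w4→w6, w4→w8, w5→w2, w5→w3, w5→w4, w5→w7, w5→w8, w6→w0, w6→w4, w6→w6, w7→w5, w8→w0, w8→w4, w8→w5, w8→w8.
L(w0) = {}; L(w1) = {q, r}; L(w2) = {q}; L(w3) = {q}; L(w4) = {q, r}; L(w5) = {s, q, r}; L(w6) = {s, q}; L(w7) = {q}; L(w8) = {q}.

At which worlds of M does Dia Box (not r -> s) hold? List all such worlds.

Let φ = Dia Box (not r -> s). Evaluate φ at each world:
  w0 (successors {w3, w4, w6, w8}): φ is false.
  w1 (successors {w3}): φ is false.
  w2 (successors {w3, w5}): φ is false.
  w3 (successors {w0, w1, w2, w4, w5}): φ is false.
  w4 (successors {w0, w3, w5, w6, w8}): φ is false.
  w5 (successors {w2, w3, w4, w7, w8}): φ is true.
  w6 (successors {w0, w4, w6}): φ is false.
  w7 (successors {w5}): φ is false.
  w8 (successors {w0, w4, w5, w8}): φ is false.
For instance, at w6:
  At w6: Dia Box (not r -> s) requires Box (not r -> s) at some successor in {w0, w4, w6}.
    At w0: Box (not r -> s) is false.
    At w4: Box (not r -> s) is false.
    At w6: Box (not r -> s) is false.
  So Dia Box (not r -> s) is false at w6.
Satisfying worlds: {w5}

w5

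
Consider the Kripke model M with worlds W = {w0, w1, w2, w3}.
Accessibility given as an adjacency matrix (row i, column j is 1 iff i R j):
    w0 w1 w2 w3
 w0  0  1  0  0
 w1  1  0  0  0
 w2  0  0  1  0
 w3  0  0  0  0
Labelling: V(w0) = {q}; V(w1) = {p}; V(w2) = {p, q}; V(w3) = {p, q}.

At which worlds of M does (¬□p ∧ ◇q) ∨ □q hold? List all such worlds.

w1, w2, w3

Let φ = (¬□p ∧ ◇q) ∨ □q. Evaluate φ at each world:
  w0 (successors {w1}): φ is false.
  w1 (successors {w0}): φ is true.
  w2 (successors {w2}): φ is true.
  w3 (successors ∅): φ is true.
For instance, at w0:
  At w0: ¬□p ∧ ◇q is false, □q is false, so (¬□p ∧ ◇q) ∨ □q is false.
    At w0: ¬□p is false, ◇q is false, so ¬□p ∧ ◇q is false.
      At w0: □p is true, so ¬□p is false.
      At w0: ◇q requires q at some successor in {w1}.
        At w1: q is false.
      So ◇q is false at w0.
    At w0: □q requires q at every successor {w1}.
      q fails at w1, so □q is false at w0.
Satisfying worlds: {w1, w2, w3}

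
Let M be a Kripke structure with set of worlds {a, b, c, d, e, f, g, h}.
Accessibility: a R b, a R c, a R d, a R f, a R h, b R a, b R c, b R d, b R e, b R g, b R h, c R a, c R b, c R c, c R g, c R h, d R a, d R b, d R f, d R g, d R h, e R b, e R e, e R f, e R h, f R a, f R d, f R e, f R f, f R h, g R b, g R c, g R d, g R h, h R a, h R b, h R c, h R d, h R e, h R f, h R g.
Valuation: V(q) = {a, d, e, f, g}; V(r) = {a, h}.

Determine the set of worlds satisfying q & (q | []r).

Let φ = q & (q | []r). Evaluate φ at each world:
  a (successors {b, c, d, f, h}): φ is true.
  b (successors {a, c, d, e, g, h}): φ is false.
  c (successors {a, b, c, g, h}): φ is false.
  d (successors {a, b, f, g, h}): φ is true.
  e (successors {b, e, f, h}): φ is true.
  f (successors {a, d, e, f, h}): φ is true.
  g (successors {b, c, d, h}): φ is true.
  h (successors {a, b, c, d, e, f, g}): φ is false.
For instance, at h:
  At h: q is false, q | []r is false, so q & (q | []r) is false.
    At h: q is false, []r is false, so q | []r is false.
      At h: []r requires r at every successor {a, b, c, d, e, f, g}.
        r fails at b, so []r is false at h.
Satisfying worlds: {a, d, e, f, g}

a, d, e, f, g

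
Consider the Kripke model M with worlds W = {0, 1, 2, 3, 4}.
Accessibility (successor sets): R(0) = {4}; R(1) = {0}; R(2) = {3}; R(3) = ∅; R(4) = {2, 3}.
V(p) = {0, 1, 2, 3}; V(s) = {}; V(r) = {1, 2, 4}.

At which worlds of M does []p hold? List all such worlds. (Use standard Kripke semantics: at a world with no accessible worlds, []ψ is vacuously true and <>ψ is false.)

Let φ = []p. Evaluate φ at each world:
  0 (successors {4}): φ is false.
  1 (successors {0}): φ is true.
  2 (successors {3}): φ is true.
  3 (successors ∅): φ is true.
  4 (successors {2, 3}): φ is true.
For instance, at 0:
  At 0: []p requires p at every successor {4}.
    p fails at 4, so []p is false at 0.
Satisfying worlds: {1, 2, 3, 4}

1, 2, 3, 4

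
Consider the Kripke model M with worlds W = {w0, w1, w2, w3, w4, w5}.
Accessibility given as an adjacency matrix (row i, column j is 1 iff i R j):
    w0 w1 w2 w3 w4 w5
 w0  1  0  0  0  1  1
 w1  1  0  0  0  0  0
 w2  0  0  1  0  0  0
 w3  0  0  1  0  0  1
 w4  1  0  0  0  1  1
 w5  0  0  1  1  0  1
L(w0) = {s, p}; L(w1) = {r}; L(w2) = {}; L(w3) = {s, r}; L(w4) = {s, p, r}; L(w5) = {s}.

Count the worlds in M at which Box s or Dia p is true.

3

Let φ = Box s or Dia p. Evaluate φ at each world:
  w0 (successors {w0, w4, w5}): φ is true.
  w1 (successors {w0}): φ is true.
  w2 (successors {w2}): φ is false.
  w3 (successors {w2, w5}): φ is false.
  w4 (successors {w0, w4, w5}): φ is true.
  w5 (successors {w2, w3, w5}): φ is false.
For instance, at w0:
  At w0: Box s is true, Dia p is true, so Box s or Dia p is true.
    At w0: Box s requires s at every successor {w0, w4, w5}.
      At w0: s is true.
      At w4: s is true.
      At w5: s is true.
    So Box s is true at w0.
    At w0: Dia p requires p at some successor in {w0, w4, w5}.
      p holds at w0, so Dia p is true at w0.
Satisfying worlds: {w0, w1, w4}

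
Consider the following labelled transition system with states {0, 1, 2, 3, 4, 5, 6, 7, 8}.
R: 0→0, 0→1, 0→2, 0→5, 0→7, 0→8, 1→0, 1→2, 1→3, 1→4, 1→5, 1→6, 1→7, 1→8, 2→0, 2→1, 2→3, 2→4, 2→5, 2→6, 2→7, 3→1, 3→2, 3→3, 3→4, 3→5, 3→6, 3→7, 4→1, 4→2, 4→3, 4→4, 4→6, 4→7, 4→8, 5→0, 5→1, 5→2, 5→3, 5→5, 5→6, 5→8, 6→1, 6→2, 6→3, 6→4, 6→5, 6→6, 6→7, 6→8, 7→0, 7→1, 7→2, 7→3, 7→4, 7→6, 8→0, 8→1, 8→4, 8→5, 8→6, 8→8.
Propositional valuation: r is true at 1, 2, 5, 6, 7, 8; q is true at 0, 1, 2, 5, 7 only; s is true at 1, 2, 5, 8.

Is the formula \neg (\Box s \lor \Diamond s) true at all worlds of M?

Let φ = \neg (\Box s \lor \Diamond s). Evaluate φ at each world:
  0 (successors {0, 1, 2, 5, 7, 8}): φ is false.
  1 (successors {0, 2, 3, 4, 5, 6, 7, 8}): φ is false.
  2 (successors {0, 1, 3, 4, 5, 6, 7}): φ is false.
  3 (successors {1, 2, 3, 4, 5, 6, 7}): φ is false.
  4 (successors {1, 2, 3, 4, 6, 7, 8}): φ is false.
  5 (successors {0, 1, 2, 3, 5, 6, 8}): φ is false.
  6 (successors {1, 2, 3, 4, 5, 6, 7, 8}): φ is false.
  7 (successors {0, 1, 2, 3, 4, 6}): φ is false.
  8 (successors {0, 1, 4, 5, 6, 8}): φ is false.
Detail at 0 (counterexample):
  At 0: \Box s \lor \Diamond s is true, so \neg (\Box s \lor \Diamond s) is false.
    At 0: \Box s is false, \Diamond s is true, so \Box s \lor \Diamond s is true.
      At 0: \Box s requires s at every successor {0, 1, 2, 5, 7, 8}.
        s fails at 0, so \Box s is false at 0.
      At 0: \Diamond s requires s at some successor in {0, 1, 2, 5, 7, 8}.
        s holds at 1, so \Diamond s is true at 0.

No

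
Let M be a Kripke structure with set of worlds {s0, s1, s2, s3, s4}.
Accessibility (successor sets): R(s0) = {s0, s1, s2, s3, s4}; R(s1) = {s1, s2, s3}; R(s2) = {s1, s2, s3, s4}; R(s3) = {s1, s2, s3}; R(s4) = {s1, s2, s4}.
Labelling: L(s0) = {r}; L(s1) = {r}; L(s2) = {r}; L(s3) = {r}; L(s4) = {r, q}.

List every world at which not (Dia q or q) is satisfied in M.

s1, s3

Let φ = not (Dia q or q). Evaluate φ at each world:
  s0 (successors {s0, s1, s2, s3, s4}): φ is false.
  s1 (successors {s1, s2, s3}): φ is true.
  s2 (successors {s1, s2, s3, s4}): φ is false.
  s3 (successors {s1, s2, s3}): φ is true.
  s4 (successors {s1, s2, s4}): φ is false.
For instance, at s4:
  At s4: Dia q or q is true, so not (Dia q or q) is false.
    At s4: Dia q is true, q is true, so Dia q or q is true.
      At s4: Dia q requires q at some successor in {s1, s2, s4}.
        q holds at s4, so Dia q is true at s4.
Satisfying worlds: {s1, s3}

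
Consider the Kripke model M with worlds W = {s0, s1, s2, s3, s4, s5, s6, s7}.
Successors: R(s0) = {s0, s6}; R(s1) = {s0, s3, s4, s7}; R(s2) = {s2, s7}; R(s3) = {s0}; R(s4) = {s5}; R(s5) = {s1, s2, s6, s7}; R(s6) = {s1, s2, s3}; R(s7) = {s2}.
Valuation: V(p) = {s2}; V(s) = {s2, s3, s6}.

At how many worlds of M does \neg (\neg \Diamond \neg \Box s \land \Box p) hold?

Let φ = \neg (\neg \Diamond \neg \Box s \land \Box p). Evaluate φ at each world:
  s0 (successors {s0, s6}): φ is true.
  s1 (successors {s0, s3, s4, s7}): φ is true.
  s2 (successors {s2, s7}): φ is true.
  s3 (successors {s0}): φ is true.
  s4 (successors {s5}): φ is true.
  s5 (successors {s1, s2, s6, s7}): φ is true.
  s6 (successors {s1, s2, s3}): φ is true.
  s7 (successors {s2}): φ is true.
For instance, at s3:
  At s3: \neg \Diamond \neg \Box s \land \Box p is false, so \neg (\neg \Diamond \neg \Box s \land \Box p) is true.
    At s3: \neg \Diamond \neg \Box s is false, \Box p is false, so \neg \Diamond \neg \Box s \land \Box p is false.
      At s3: \Diamond \neg \Box s is true, so \neg \Diamond \neg \Box s is false.
      At s3: \Box p requires p at every successor {s0}.
        p fails at s0, so \Box p is false at s3.
Satisfying worlds: {s0, s1, s2, s3, s4, s5, s6, s7}

8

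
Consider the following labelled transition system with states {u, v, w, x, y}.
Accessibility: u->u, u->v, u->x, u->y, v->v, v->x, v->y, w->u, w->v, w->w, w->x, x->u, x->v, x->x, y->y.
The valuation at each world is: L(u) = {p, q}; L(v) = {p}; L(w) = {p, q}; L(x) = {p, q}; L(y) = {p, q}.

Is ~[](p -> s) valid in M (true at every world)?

Yes

Recall that []ψ holds at a world iff ψ holds at every accessible world, and <>ψ holds iff ψ holds at some accessible world.
Let φ = ~[](p -> s). Evaluate φ at each world:
  u (successors {u, v, x, y}): φ is true.
  v (successors {v, x, y}): φ is true.
  w (successors {u, v, w, x}): φ is true.
  x (successors {u, v, x}): φ is true.
  y (successors {y}): φ is true.
For instance, at v:
  At v: [](p -> s) is false, so ~[](p -> s) is true.
    At v: [](p -> s) requires p -> s at every successor {v, x, y}.
      p -> s fails at v, so [](p -> s) is false at v.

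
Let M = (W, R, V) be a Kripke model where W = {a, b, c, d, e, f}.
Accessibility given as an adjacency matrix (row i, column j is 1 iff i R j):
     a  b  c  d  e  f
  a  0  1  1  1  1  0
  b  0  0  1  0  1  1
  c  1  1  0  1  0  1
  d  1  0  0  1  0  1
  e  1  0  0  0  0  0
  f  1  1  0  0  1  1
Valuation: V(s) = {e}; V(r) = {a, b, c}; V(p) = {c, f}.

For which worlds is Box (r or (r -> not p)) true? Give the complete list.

Recall that Box ψ holds at a world iff ψ holds at every accessible world, and Dia ψ holds iff ψ holds at some accessible world.
Let φ = Box (r or (r -> not p)). Evaluate φ at each world:
  a (successors {b, c, d, e}): φ is true.
  b (successors {c, e, f}): φ is true.
  c (successors {a, b, d, f}): φ is true.
  d (successors {a, d, f}): φ is true.
  e (successors {a}): φ is true.
  f (successors {a, b, e, f}): φ is true.
For instance, at a:
  At a: Box (r or (r -> not p)) requires r or (r -> not p) at every successor {b, c, d, e}.
    At b: r or (r -> not p) is true.
    At c: r or (r -> not p) is true.
    At d: r or (r -> not p) is true.
    At e: r or (r -> not p) is true.
  So Box (r or (r -> not p)) is true at a.
Satisfying worlds: {a, b, c, d, e, f}

a, b, c, d, e, f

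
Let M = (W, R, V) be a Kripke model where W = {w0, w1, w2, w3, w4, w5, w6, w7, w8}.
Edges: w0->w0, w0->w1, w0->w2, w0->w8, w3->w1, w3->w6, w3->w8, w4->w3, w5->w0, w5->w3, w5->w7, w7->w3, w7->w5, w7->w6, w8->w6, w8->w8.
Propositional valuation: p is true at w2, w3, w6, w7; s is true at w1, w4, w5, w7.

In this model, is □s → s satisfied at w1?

At w1: □s is true, s is true, so □s → s is true.
  At w1: no accessible worlds, so □s holds vacuously.

Yes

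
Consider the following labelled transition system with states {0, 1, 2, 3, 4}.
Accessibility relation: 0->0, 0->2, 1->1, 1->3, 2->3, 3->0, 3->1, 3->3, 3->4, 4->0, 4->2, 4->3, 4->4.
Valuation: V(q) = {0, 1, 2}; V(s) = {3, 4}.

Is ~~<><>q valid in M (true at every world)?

Let φ = ~~<><>q. Evaluate φ at each world:
  0 (successors {0, 2}): φ is true.
  1 (successors {1, 3}): φ is true.
  2 (successors {3}): φ is true.
  3 (successors {0, 1, 3, 4}): φ is true.
  4 (successors {0, 2, 3, 4}): φ is true.
For instance, at 2:
  At 2: ~<><>q is false, so ~~<><>q is true.
    At 2: <><>q is true, so ~<><>q is false.
      At 2: <><>q requires <>q at some successor in {3}.
        <>q holds at 3, so <><>q is true at 2.

Yes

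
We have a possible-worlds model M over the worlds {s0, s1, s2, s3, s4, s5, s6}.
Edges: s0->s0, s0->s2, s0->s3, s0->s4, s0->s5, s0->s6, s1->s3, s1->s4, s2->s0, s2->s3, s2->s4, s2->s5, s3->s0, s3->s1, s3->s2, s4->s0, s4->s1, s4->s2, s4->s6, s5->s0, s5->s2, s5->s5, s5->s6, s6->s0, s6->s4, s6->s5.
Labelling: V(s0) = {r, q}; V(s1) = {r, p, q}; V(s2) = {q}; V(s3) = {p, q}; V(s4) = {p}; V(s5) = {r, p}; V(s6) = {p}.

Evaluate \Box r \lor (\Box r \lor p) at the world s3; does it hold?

Yes

At s3: \Box r is false, \Box r \lor p is true, so \Box r \lor (\Box r \lor p) is true.
  At s3: \Box r requires r at every successor {s0, s1, s2}.
    r fails at s2, so \Box r is false at s3.
  At s3: \Box r is false, p is true, so \Box r \lor p is true.
    At s3: \Box r requires r at every successor {s0, s1, s2}.
      r fails at s2, so \Box r is false at s3.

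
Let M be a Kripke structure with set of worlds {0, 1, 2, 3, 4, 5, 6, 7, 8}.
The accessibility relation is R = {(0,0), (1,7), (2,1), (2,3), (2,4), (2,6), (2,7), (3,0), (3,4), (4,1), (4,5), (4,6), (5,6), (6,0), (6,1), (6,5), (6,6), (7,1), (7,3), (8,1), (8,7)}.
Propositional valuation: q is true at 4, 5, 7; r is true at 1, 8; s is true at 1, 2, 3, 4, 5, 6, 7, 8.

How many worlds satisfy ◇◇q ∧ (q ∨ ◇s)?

7

Recall that ◇ψ holds at a world iff ψ holds at some accessible world.
Let φ = ◇◇q ∧ (q ∨ ◇s). Evaluate φ at each world:
  0 (successors {0}): φ is false.
  1 (successors {7}): φ is false.
  2 (successors {1, 3, 4, 6, 7}): φ is true.
  3 (successors {0, 4}): φ is true.
  4 (successors {1, 5, 6}): φ is true.
  5 (successors {6}): φ is true.
  6 (successors {0, 1, 5, 6}): φ is true.
  7 (successors {1, 3}): φ is true.
  8 (successors {1, 7}): φ is true.
For instance, at 7:
  At 7: ◇◇q is true, q ∨ ◇s is true, so ◇◇q ∧ (q ∨ ◇s) is true.
    At 7: ◇◇q requires ◇q at some successor in {1, 3}.
      ◇q holds at 1, so ◇◇q is true at 7.
    At 7: q is true, ◇s is true, so q ∨ ◇s is true.
      At 7: ◇s requires s at some successor in {1, 3}.
        s holds at 1, so ◇s is true at 7.
Satisfying worlds: {2, 3, 4, 5, 6, 7, 8}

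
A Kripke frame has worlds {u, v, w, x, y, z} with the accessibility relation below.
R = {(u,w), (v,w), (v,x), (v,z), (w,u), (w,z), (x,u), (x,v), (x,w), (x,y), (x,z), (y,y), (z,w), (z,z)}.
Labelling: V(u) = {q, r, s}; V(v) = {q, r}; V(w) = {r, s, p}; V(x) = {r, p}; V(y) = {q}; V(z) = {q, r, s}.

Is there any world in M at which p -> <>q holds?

Yes

Recall that <>ψ holds at a world iff ψ holds at some accessible world.
Let φ = p -> <>q. Evaluate φ at each world:
  u (successors {w}): φ is true.
  v (successors {w, x, z}): φ is true.
  w (successors {u, z}): φ is true.
  x (successors {u, v, w, y, z}): φ is true.
  y (successors {y}): φ is true.
  z (successors {w, z}): φ is true.
Detail at u (witness):
  At u: p is false, <>q is false, so p -> <>q is true.
    At u: <>q requires q at some successor in {w}.
      At w: q is false.
    So <>q is false at u.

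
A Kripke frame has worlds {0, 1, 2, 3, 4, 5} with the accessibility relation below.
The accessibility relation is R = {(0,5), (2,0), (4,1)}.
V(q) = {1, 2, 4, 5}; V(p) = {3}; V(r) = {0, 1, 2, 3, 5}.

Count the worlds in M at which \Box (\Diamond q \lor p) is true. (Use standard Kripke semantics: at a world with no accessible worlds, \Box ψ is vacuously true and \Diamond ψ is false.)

4

Recall that \Box ψ holds at a world iff ψ holds at every accessible world, and \Diamond ψ holds iff ψ holds at some accessible world.
Let φ = \Box (\Diamond q \lor p). Evaluate φ at each world:
  0 (successors {5}): φ is false.
  1 (successors ∅): φ is true.
  2 (successors {0}): φ is true.
  3 (successors ∅): φ is true.
  4 (successors {1}): φ is false.
  5 (successors ∅): φ is true.
For instance, at 4:
  At 4: \Box (\Diamond q \lor p) requires \Diamond q \lor p at every successor {1}.
    \Diamond q \lor p fails at 1, so \Box (\Diamond q \lor p) is false at 4.
      At 1: \Diamond q is false, p is false, so \Diamond q \lor p is false.
Satisfying worlds: {1, 2, 3, 5}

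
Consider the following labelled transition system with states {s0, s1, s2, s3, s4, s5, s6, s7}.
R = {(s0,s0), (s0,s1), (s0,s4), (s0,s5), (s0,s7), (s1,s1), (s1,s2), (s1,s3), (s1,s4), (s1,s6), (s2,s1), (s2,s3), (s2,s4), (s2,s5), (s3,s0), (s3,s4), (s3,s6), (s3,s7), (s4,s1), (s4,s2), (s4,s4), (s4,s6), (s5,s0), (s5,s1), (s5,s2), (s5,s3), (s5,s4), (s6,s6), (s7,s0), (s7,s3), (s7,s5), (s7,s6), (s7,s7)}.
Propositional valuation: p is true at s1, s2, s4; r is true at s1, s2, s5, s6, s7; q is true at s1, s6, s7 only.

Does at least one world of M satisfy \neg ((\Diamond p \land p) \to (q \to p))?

No

Let φ = \neg ((\Diamond p \land p) \to (q \to p)). Evaluate φ at each world:
  s0 (successors {s0, s1, s4, s5, s7}): φ is false.
  s1 (successors {s1, s2, s3, s4, s6}): φ is false.
  s2 (successors {s1, s3, s4, s5}): φ is false.
  s3 (successors {s0, s4, s6, s7}): φ is false.
  s4 (successors {s1, s2, s4, s6}): φ is false.
  s5 (successors {s0, s1, s2, s3, s4}): φ is false.
  s6 (successors {s6}): φ is false.
  s7 (successors {s0, s3, s5, s6, s7}): φ is false.
For instance, at s2:
  At s2: (\Diamond p \land p) \to (q \to p) is true, so \neg ((\Diamond p \land p) \to (q \to p)) is false.
    At s2: \Diamond p \land p is true, q \to p is true, so (\Diamond p \land p) \to (q \to p) is true.
      At s2: \Diamond p is true, p is true, so \Diamond p \land p is true.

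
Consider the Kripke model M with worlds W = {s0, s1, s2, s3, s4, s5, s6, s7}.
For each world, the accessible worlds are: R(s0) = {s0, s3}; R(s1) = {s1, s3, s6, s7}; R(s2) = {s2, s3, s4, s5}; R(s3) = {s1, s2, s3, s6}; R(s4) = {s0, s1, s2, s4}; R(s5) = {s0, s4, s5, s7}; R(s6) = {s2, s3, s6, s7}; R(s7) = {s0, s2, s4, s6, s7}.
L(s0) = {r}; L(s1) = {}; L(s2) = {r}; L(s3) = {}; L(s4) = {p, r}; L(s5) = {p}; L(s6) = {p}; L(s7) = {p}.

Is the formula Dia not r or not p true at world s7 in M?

At s7: Dia not r is true, not p is false, so Dia not r or not p is true.
  At s7: Dia not r requires not r at some successor in {s0, s2, s4, s6, s7}.
    not r holds at s6, so Dia not r is true at s7.

Yes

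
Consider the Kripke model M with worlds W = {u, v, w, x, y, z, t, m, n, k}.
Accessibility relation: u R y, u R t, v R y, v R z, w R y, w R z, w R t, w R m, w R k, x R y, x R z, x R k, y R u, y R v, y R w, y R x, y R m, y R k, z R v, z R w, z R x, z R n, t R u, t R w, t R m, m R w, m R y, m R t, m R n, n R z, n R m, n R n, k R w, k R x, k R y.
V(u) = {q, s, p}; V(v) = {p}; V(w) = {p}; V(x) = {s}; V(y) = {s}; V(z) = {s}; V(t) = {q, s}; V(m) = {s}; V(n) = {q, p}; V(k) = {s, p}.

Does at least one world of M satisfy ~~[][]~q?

No

Let φ = ~~[][]~q. Evaluate φ at each world:
  u (successors {y, t}): φ is false.
  v (successors {y, z}): φ is false.
  w (successors {y, z, t, m, k}): φ is false.
  x (successors {y, z, k}): φ is false.
  y (successors {u, v, w, x, m, k}): φ is false.
  z (successors {v, w, x, n}): φ is false.
  t (successors {u, w, m}): φ is false.
  m (successors {w, y, t, n}): φ is false.
  n (successors {z, m, n}): φ is false.
  k (successors {w, x, y}): φ is false.
For instance, at n:
  At n: ~[][]~q is true, so ~~[][]~q is false.
    At n: [][]~q is false, so ~[][]~q is true.
      At n: [][]~q requires []~q at every successor {z, m, n}.
        []~q fails at z, so [][]~q is false at n.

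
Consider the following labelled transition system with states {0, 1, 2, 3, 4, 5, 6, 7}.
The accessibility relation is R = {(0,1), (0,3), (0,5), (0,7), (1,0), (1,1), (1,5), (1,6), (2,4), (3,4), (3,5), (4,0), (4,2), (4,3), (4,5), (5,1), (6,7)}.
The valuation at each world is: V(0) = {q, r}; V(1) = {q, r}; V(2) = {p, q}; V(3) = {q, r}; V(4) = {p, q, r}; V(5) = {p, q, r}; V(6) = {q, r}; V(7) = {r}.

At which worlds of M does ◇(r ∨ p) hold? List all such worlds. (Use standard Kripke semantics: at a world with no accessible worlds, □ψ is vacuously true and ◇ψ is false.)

0, 1, 2, 3, 4, 5, 6

Let φ = ◇(r ∨ p). Evaluate φ at each world:
  0 (successors {1, 3, 5, 7}): φ is true.
  1 (successors {0, 1, 5, 6}): φ is true.
  2 (successors {4}): φ is true.
  3 (successors {4, 5}): φ is true.
  4 (successors {0, 2, 3, 5}): φ is true.
  5 (successors {1}): φ is true.
  6 (successors {7}): φ is true.
  7 (successors ∅): φ is false.
For instance, at 1:
  At 1: ◇(r ∨ p) requires r ∨ p at some successor in {0, 1, 5, 6}.
    r ∨ p holds at 0, so ◇(r ∨ p) is true at 1.
Satisfying worlds: {0, 1, 2, 3, 4, 5, 6}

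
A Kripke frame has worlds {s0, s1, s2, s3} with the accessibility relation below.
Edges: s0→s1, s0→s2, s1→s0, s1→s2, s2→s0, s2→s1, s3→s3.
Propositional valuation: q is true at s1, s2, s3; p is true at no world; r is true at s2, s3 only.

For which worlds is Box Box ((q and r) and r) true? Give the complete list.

s3

Let φ = Box Box ((q and r) and r). Evaluate φ at each world:
  s0 (successors {s1, s2}): φ is false.
  s1 (successors {s0, s2}): φ is false.
  s2 (successors {s0, s1}): φ is false.
  s3 (successors {s3}): φ is true.
For instance, at s0:
  At s0: Box Box ((q and r) and r) requires Box ((q and r) and r) at every successor {s1, s2}.
    Box ((q and r) and r) fails at s1, so Box Box ((q and r) and r) is false at s0.
      At s1: Box ((q and r) and r) requires (q and r) and r at every successor {s0, s2}.
        (q and r) and r fails at s0, so Box ((q and r) and r) is false at s1.
Satisfying worlds: {s3}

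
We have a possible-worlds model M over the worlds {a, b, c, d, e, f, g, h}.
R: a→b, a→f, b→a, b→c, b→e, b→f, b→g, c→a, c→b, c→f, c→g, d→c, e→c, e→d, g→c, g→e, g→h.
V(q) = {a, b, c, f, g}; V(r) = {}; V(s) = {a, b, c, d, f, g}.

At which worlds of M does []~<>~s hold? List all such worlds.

Let φ = []~<>~s. Evaluate φ at each world:
  a (successors {b, f}): φ is false.
  b (successors {a, c, e, f, g}): φ is false.
  c (successors {a, b, f, g}): φ is false.
  d (successors {c}): φ is true.
  e (successors {c, d}): φ is true.
  f (successors ∅): φ is true.
  g (successors {c, e, h}): φ is true.
  h (successors ∅): φ is true.
For instance, at d:
  At d: []~<>~s requires ~<>~s at every successor {c}.
      At c: <>~s is false, so ~<>~s is true.
  So []~<>~s is true at d.
Satisfying worlds: {d, e, f, g, h}

d, e, f, g, h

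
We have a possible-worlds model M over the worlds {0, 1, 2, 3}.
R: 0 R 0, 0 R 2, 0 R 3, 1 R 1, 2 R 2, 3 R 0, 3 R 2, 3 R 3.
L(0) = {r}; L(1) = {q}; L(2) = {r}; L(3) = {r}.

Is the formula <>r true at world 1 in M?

No

Recall that <>ψ holds at a world iff ψ holds at some accessible world.
At 1: <>r requires r at some successor in {1}.
  At 1: r is false.
So <>r is false at 1.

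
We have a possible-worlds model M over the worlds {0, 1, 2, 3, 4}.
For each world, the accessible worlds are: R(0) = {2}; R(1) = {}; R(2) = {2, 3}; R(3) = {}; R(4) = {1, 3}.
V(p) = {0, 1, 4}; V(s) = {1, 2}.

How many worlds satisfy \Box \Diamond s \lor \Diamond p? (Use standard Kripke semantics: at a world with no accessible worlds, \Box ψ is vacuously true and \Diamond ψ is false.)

4

Let φ = \Box \Diamond s \lor \Diamond p. Evaluate φ at each world:
  0 (successors {2}): φ is true.
  1 (successors ∅): φ is true.
  2 (successors {2, 3}): φ is false.
  3 (successors ∅): φ is true.
  4 (successors {1, 3}): φ is true.
For instance, at 2:
  At 2: \Box \Diamond s is false, \Diamond p is false, so \Box \Diamond s \lor \Diamond p is false.
    At 2: \Box \Diamond s requires \Diamond s at every successor {2, 3}.
      \Diamond s fails at 3, so \Box \Diamond s is false at 2.
    At 2: \Diamond p requires p at some successor in {2, 3}.
      At 2: p is false.
      At 3: p is false.
    So \Diamond p is false at 2.
Satisfying worlds: {0, 1, 3, 4}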